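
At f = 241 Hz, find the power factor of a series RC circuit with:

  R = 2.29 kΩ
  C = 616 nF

Step 1 — Angular frequency: ω = 2π·f = 2π·241 = 1514 rad/s.
Step 2 — Component impedances:
  R: Z = R = 2290 Ω
  C: Z = 1/(jωC) = -j/(ω·C) = 0 - j1072 Ω
Step 3 — Series combination: Z_total = R + C = 2290 - j1072 Ω = 2529∠-25.1° Ω.
Step 4 — Power factor: PF = cos(φ) = Re(Z)/|Z| = 2290/2528.5 = 0.9057.
Step 5 — Type: Im(Z) = -1072 ⇒ leading (phase φ = -25.1°).

PF = 0.9057 (leading, φ = -25.1°)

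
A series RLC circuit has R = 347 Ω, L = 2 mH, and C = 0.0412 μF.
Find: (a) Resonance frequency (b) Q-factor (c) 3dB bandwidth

Step 1 — Resonance condition Im(Z)=0 gives ω₀ = 1/√(LC).
Step 2 — ω₀ = 1/√(0.002·4.12e-08) = 1.102e+05 rad/s.
Step 3 — f₀ = ω₀/(2π) = 1.753e+04 Hz.
Step 4 — Series Q: Q = ω₀L/R = 1.102e+05·0.002/347 = 0.6349.
Step 5 — 3dB bandwidth: Δω = ω₀/Q = 1.735e+05 rad/s; BW = Δω/(2π) = 2.761e+04 Hz.

(a) f₀ = 1.753e+04 Hz  (b) Q = 0.6349  (c) BW = 2.761e+04 Hz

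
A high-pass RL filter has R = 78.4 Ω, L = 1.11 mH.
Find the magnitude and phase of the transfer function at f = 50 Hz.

Step 1 — Angular frequency: ω = 2π·50 = 314.2 rad/s.
Step 2 — Transfer function: H(jω) = jωL/(R + jωL).
Step 3 — Numerator jωL = j·0.3487; denominator R + jωL = 78.4 + j0.3487.
Step 4 — H = 1.978e-05 + j0.004448.
Step 5 — Magnitude: |H| = 0.004448 (-47.0 dB); phase: φ = 89.7°.

|H| = 0.004448 (-47.0 dB), φ = 89.7°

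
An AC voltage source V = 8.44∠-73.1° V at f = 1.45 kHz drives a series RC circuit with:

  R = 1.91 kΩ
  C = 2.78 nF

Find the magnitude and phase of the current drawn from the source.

Step 1 — Angular frequency: ω = 2π·f = 2π·1450 = 9111 rad/s.
Step 2 — Component impedances:
  R: Z = R = 1910 Ω
  C: Z = 1/(jωC) = -j/(ω·C) = 0 - j3.948e+04 Ω
Step 3 — Series combination: Z_total = R + C = 1910 - j3.948e+04 Ω = 3.953e+04∠-87.2° Ω.
Step 4 — Source phasor: V = 8.44∠-73.1° V = 2.454 - j8.076 V.
Step 5 — Ohm's law: I = V / Z_total = (2.454 - j8.076) / (1910 - j3.948e+04) = 0.0002071 + j5.213e-05 A.
Step 6 — Convert to polar: |I| = 0.0002135 A, ∠I = 14.1°.

I = 0.0002135∠14.1° A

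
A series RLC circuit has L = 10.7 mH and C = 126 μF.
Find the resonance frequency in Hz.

Step 1 — Resonance condition Im(Z)=0 gives ω₀ = 1/√(LC).
Step 2 — ω₀ = 1/√(0.0107·0.000126) = 861.2 rad/s.
Step 3 — f₀ = ω₀/(2π) = 137.1 Hz.

f₀ = 137.1 Hz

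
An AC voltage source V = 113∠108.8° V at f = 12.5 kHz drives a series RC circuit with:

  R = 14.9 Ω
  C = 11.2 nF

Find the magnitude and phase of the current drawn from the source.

Step 1 — Angular frequency: ω = 2π·f = 2π·1.25e+04 = 7.854e+04 rad/s.
Step 2 — Component impedances:
  R: Z = R = 14.9 Ω
  C: Z = 1/(jωC) = -j/(ω·C) = 0 - j1137 Ω
Step 3 — Series combination: Z_total = R + C = 14.9 - j1137 Ω = 1137∠-89.2° Ω.
Step 4 — Source phasor: V = 113∠108.8° V = -36.42 + j107 V.
Step 5 — Ohm's law: I = V / Z_total = (-36.42 + j107) / (14.9 - j1137) = -0.0945 - j0.03079 A.
Step 6 — Convert to polar: |I| = 0.09939 A, ∠I = -162.0°.

I = 0.09939∠-162.0° A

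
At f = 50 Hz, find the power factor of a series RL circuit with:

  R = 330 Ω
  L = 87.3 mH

Step 1 — Angular frequency: ω = 2π·f = 2π·50 = 314.2 rad/s.
Step 2 — Component impedances:
  R: Z = R = 330 Ω
  L: Z = jωL = j·314.2·0.0873 = 0 + j27.43 Ω
Step 3 — Series combination: Z_total = R + L = 330 + j27.43 Ω = 331.1∠4.8° Ω.
Step 4 — Power factor: PF = cos(φ) = Re(Z)/|Z| = 330/331.14 = 0.9966.
Step 5 — Type: Im(Z) = 27.43 ⇒ lagging (phase φ = 4.8°).

PF = 0.9966 (lagging, φ = 4.8°)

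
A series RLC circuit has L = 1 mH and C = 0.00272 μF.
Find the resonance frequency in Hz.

Step 1 — Resonance condition Im(Z)=0 gives ω₀ = 1/√(LC).
Step 2 — ω₀ = 1/√(0.001·2.72e-09) = 6.063e+05 rad/s.
Step 3 — f₀ = ω₀/(2π) = 9.65e+04 Hz.

f₀ = 9.65e+04 Hz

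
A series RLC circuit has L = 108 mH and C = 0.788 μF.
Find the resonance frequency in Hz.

Step 1 — Resonance condition Im(Z)=0 gives ω₀ = 1/√(LC).
Step 2 — ω₀ = 1/√(0.108·7.88e-07) = 3428 rad/s.
Step 3 — f₀ = ω₀/(2π) = 545.6 Hz.

f₀ = 545.6 Hz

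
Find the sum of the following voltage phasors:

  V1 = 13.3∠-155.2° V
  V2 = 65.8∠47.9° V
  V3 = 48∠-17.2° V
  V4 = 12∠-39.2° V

Step 1 — Convert each phasor to rectangular form:
  V1 = 13.3·(cos(-155.2°) + j·sin(-155.2°)) = -12.07 - j5.579 V
  V2 = 65.8·(cos(47.9°) + j·sin(47.9°)) = 44.11 + j48.82 V
  V3 = 48·(cos(-17.2°) + j·sin(-17.2°)) = 45.85 - j14.19 V
  V4 = 12·(cos(-39.2°) + j·sin(-39.2°)) = 9.299 - j7.584 V
Step 2 — Sum components: V_total = 87.19 + j21.46 V.
Step 3 — Convert to polar: |V_total| = 89.8 V, ∠V_total = 13.8°.

V_total = 89.8∠13.8° V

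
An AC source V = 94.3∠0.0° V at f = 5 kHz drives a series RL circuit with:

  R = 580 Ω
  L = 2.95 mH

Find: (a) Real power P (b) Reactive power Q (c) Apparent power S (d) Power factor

Step 1 — Angular frequency: ω = 2π·f = 2π·5000 = 3.142e+04 rad/s.
Step 2 — Component impedances:
  R: Z = R = 580 Ω
  L: Z = jωL = j·3.142e+04·0.00295 = 0 + j92.68 Ω
Step 3 — Series combination: Z_total = R + L = 580 + j92.68 Ω = 587.4∠9.1° Ω.
Step 4 — Source phasor: V = 94.3∠0.0° V = 94.3 V.
Step 5 — Current: I = V / Z = 0.1585 - j0.02533 A = 0.1605∠-9.1° A.
Step 6 — Complex power: S = V·I* = 14.95 + j2.389 VA.
Step 7 — Real power: P = Re(S) = 14.95 W.
Step 8 — Reactive power: Q = Im(S) = 2.389 VAR.
Step 9 — Apparent power: |S| = 15.14 VA.
Step 10 — Power factor: PF = P/|S| = 0.9875 (lagging).

(a) P = 14.95 W  (b) Q = 2.389 VAR  (c) S = 15.14 VA  (d) PF = 0.9875 (lagging)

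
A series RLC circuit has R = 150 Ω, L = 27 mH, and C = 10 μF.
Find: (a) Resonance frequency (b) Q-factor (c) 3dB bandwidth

Step 1 — Resonance condition Im(Z)=0 gives ω₀ = 1/√(LC).
Step 2 — ω₀ = 1/√(0.027·1e-05) = 1925 rad/s.
Step 3 — f₀ = ω₀/(2π) = 306.3 Hz.
Step 4 — Series Q: Q = ω₀L/R = 1925·0.027/150 = 0.3464.
Step 5 — 3dB bandwidth: Δω = ω₀/Q = 5556 rad/s; BW = Δω/(2π) = 884.2 Hz.

(a) f₀ = 306.3 Hz  (b) Q = 0.3464  (c) BW = 884.2 Hz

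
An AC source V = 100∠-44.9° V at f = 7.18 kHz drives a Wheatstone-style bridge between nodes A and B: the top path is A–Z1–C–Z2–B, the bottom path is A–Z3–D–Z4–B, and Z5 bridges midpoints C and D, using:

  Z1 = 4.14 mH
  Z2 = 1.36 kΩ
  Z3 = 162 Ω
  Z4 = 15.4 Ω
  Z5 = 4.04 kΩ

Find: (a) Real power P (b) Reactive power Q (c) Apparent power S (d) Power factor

Step 1 — Angular frequency: ω = 2π·f = 2π·7180 = 4.511e+04 rad/s.
Step 2 — Component impedances:
  Z1: Z = jωL = j·4.511e+04·0.00414 = 0 + j186.8 Ω
  Z2: Z = R = 1360 Ω
  Z3: Z = R = 162 Ω
  Z4: Z = R = 15.4 Ω
  Z5: Z = R = 4040 Ω
Step 3 — Bridge requires nodal analysis (the Z5 bridge couples midpoints C and D, so the two paths cannot be reduced to a simple series/parallel combination). Setting node B to ground and injecting 1 A at node A, the 3-node admittance system at A, C, D solves to V_A = Z_AB = 152.6 + j3.886 Ω = 152.7∠1.5° Ω.
Step 4 — Source phasor: V = 100∠-44.9° V = 70.83 - j70.59 V.
Step 5 — Current: I = V / Z = 0.452 - j0.474 A = 0.655∠-46.4° A.
Step 6 — Complex power: S = V·I* = 65.47 + j1.667 VA.
Step 7 — Real power: P = Re(S) = 65.47 W.
Step 8 — Reactive power: Q = Im(S) = 1.667 VAR.
Step 9 — Apparent power: |S| = 65.5 VA.
Step 10 — Power factor: PF = P/|S| = 0.9997 (lagging).

(a) P = 65.47 W  (b) Q = 1.667 VAR  (c) S = 65.5 VA  (d) PF = 0.9997 (lagging)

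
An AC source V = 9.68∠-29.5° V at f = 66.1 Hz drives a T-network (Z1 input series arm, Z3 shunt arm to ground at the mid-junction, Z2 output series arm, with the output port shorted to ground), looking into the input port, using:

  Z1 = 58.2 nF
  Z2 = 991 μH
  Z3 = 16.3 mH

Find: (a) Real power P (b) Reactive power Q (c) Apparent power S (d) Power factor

Step 1 — Angular frequency: ω = 2π·f = 2π·66.1 = 415.3 rad/s.
Step 2 — Component impedances:
  Z1: Z = 1/(jωC) = -j/(ω·C) = 0 - j4.137e+04 Ω
  Z2: Z = jωL = j·415.3·0.000991 = 0 + j0.4116 Ω
  Z3: Z = jωL = j·415.3·0.0163 = 0 + j6.77 Ω
Step 3 — With the output port shorted to ground, the output series arm Z2 runs from the junction to ground; the shunt arm Z3 also runs from the junction to ground. They appear in parallel: Z3 || Z2 = 0 + j0.388 Ω.
Step 4 — Series with input arm Z1: Z_in = Z1 + (Z3 || Z2) = 0 - j4.137e+04 Ω = 4.137e+04∠-90.0° Ω.
Step 5 — Source phasor: V = 9.68∠-29.5° V = 8.425 - j4.767 V.
Step 6 — Current: I = V / Z = 0.0001152 + j0.0002036 A = 0.000234∠60.5° A.
Step 7 — Complex power: S = V·I* = 0 - j0.002265 VA.
Step 8 — Real power: P = Re(S) = 0 W.
Step 9 — Reactive power: Q = Im(S) = -0.002265 VAR.
Step 10 — Apparent power: |S| = 0.002265 VA.
Step 11 — Power factor: PF = P/|S| = 0 (leading).

(a) P = 0 W  (b) Q = -0.002265 VAR  (c) S = 0.002265 VA  (d) PF = 0 (leading)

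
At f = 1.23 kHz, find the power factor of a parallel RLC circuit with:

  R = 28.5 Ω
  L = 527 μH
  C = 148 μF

Step 1 — Angular frequency: ω = 2π·f = 2π·1230 = 7728 rad/s.
Step 2 — Component impedances:
  R: Z = R = 28.5 Ω
  L: Z = jωL = j·7728·0.000527 = 0 + j4.073 Ω
  C: Z = 1/(jωC) = -j/(ω·C) = 0 - j0.8743 Ω
Step 3 — Parallel combination: 1/Z_total = 1/R + 1/L + 1/C; Z_total = 0.04342 - j1.112 Ω = 1.112∠-87.8° Ω.
Step 4 — Power factor: PF = cos(φ) = Re(Z)/|Z| = 0.04342/1.1124 = 0.03903.
Step 5 — Type: Im(Z) = -1.112 ⇒ leading (phase φ = -87.8°).

PF = 0.03903 (leading, φ = -87.8°)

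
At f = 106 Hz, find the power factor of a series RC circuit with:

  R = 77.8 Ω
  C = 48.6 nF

Step 1 — Angular frequency: ω = 2π·f = 2π·106 = 666 rad/s.
Step 2 — Component impedances:
  R: Z = R = 77.8 Ω
  C: Z = 1/(jωC) = -j/(ω·C) = 0 - j3.089e+04 Ω
Step 3 — Series combination: Z_total = R + C = 77.8 - j3.089e+04 Ω = 3.089e+04∠-89.9° Ω.
Step 4 — Power factor: PF = cos(φ) = Re(Z)/|Z| = 77.8/30894 = 0.002518.
Step 5 — Type: Im(Z) = -3.089e+04 ⇒ leading (phase φ = -89.9°).

PF = 0.002518 (leading, φ = -89.9°)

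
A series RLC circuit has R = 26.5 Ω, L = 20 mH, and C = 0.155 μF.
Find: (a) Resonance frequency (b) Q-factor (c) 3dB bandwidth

Step 1 — Resonance: ω₀ = 1/√(LC) = 1/√(0.02·1.55e-07) = 1.796e+04 rad/s.
Step 2 — f₀ = ω₀/(2π) = 2859 Hz.
Step 3 — Series Q: Q = ω₀L/R = 1.796e+04·0.02/26.5 = 13.56.
Step 4 — Bandwidth: Δω = ω₀/Q = 1325 rad/s; BW = Δω/(2π) = 210.9 Hz.

(a) f₀ = 2859 Hz  (b) Q = 13.56  (c) BW = 210.9 Hz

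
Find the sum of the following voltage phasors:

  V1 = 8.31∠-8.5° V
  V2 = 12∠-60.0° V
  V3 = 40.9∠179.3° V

Step 1 — Convert each phasor to rectangular form:
  V1 = 8.31·(cos(-8.5°) + j·sin(-8.5°)) = 8.219 - j1.228 V
  V2 = 12·(cos(-60.0°) + j·sin(-60.0°)) = 6 - j10.39 V
  V3 = 40.9·(cos(179.3°) + j·sin(179.3°)) = -40.9 + j0.4997 V
Step 2 — Sum components: V_total = -26.68 - j11.12 V.
Step 3 — Convert to polar: |V_total| = 28.9 V, ∠V_total = -157.4°.

V_total = 28.9∠-157.4° V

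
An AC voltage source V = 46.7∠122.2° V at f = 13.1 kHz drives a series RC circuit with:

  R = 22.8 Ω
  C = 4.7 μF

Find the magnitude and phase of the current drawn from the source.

Step 1 — Angular frequency: ω = 2π·f = 2π·1.31e+04 = 8.231e+04 rad/s.
Step 2 — Component impedances:
  R: Z = R = 22.8 Ω
  C: Z = 1/(jωC) = -j/(ω·C) = 0 - j2.585 Ω
Step 3 — Series combination: Z_total = R + C = 22.8 - j2.585 Ω = 22.95∠-6.5° Ω.
Step 4 — Source phasor: V = 46.7∠122.2° V = -24.89 + j39.52 V.
Step 5 — Ohm's law: I = V / Z_total = (-24.89 + j39.52) / (22.8 - j2.585) = -1.272 + j1.589 A.
Step 6 — Convert to polar: |I| = 2.035 A, ∠I = 128.7°.

I = 2.035∠128.7° A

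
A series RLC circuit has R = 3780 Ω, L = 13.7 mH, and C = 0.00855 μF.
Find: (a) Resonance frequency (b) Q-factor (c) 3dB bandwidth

Step 1 — Resonance condition Im(Z)=0 gives ω₀ = 1/√(LC).
Step 2 — ω₀ = 1/√(0.0137·8.55e-09) = 9.24e+04 rad/s.
Step 3 — f₀ = ω₀/(2π) = 1.471e+04 Hz.
Step 4 — Series Q: Q = ω₀L/R = 9.24e+04·0.0137/3780 = 0.3349.
Step 5 — 3dB bandwidth: Δω = ω₀/Q = 2.759e+05 rad/s; BW = Δω/(2π) = 4.391e+04 Hz.

(a) f₀ = 1.471e+04 Hz  (b) Q = 0.3349  (c) BW = 4.391e+04 Hz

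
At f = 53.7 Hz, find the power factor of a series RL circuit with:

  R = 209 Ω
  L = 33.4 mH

Step 1 — Angular frequency: ω = 2π·f = 2π·53.7 = 337.4 rad/s.
Step 2 — Component impedances:
  R: Z = R = 209 Ω
  L: Z = jωL = j·337.4·0.0334 = 0 + j11.27 Ω
Step 3 — Series combination: Z_total = R + L = 209 + j11.27 Ω = 209.3∠3.1° Ω.
Step 4 — Power factor: PF = cos(φ) = Re(Z)/|Z| = 209/209.304 = 0.9985.
Step 5 — Type: Im(Z) = 11.27 ⇒ lagging (phase φ = 3.1°).

PF = 0.9985 (lagging, φ = 3.1°)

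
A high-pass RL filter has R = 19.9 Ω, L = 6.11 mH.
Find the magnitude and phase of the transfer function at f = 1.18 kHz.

Step 1 — Angular frequency: ω = 2π·1180 = 7414 rad/s.
Step 2 — Transfer function: H(jω) = jωL/(R + jωL).
Step 3 — Numerator jωL = j·45.3; denominator R + jωL = 19.9 + j45.3.
Step 4 — H = 0.8382 + j0.3682.
Step 5 — Magnitude: |H| = 0.9156 (-0.8 dB); phase: φ = 23.7°.

|H| = 0.9156 (-0.8 dB), φ = 23.7°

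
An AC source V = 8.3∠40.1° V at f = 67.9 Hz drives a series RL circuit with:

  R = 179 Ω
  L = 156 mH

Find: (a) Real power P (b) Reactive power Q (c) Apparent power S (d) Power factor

Step 1 — Angular frequency: ω = 2π·f = 2π·67.9 = 426.6 rad/s.
Step 2 — Component impedances:
  R: Z = R = 179 Ω
  L: Z = jωL = j·426.6·0.156 = 0 + j66.55 Ω
Step 3 — Series combination: Z_total = R + L = 179 + j66.55 Ω = 191∠20.4° Ω.
Step 4 — Source phasor: V = 8.3∠40.1° V = 6.349 + j5.346 V.
Step 5 — Current: I = V / Z = 0.04092 + j0.01465 A = 0.04346∠19.7° A.
Step 6 — Complex power: S = V·I* = 0.3381 + j0.1257 VA.
Step 7 — Real power: P = Re(S) = 0.3381 W.
Step 8 — Reactive power: Q = Im(S) = 0.1257 VAR.
Step 9 — Apparent power: |S| = 0.3607 VA.
Step 10 — Power factor: PF = P/|S| = 0.9373 (lagging).

(a) P = 0.3381 W  (b) Q = 0.1257 VAR  (c) S = 0.3607 VA  (d) PF = 0.9373 (lagging)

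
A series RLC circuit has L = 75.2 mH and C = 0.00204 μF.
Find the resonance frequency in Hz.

Step 1 — Resonance condition Im(Z)=0 gives ω₀ = 1/√(LC).
Step 2 — ω₀ = 1/√(0.0752·2.04e-09) = 8.074e+04 rad/s.
Step 3 — f₀ = ω₀/(2π) = 1.285e+04 Hz.

f₀ = 1.285e+04 Hz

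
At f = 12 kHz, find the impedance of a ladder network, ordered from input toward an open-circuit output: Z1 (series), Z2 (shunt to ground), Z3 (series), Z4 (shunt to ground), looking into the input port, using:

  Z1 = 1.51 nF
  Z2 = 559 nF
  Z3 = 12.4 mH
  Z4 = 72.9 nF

Step 1 — Angular frequency: ω = 2π·f = 2π·1.2e+04 = 7.54e+04 rad/s.
Step 2 — Component impedances:
  Z1: Z = 1/(jωC) = -j/(ω·C) = 0 - j8783 Ω
  Z2: Z = 1/(jωC) = -j/(ω·C) = 0 - j23.73 Ω
  Z3: Z = jωL = j·7.54e+04·0.0124 = 0 + j934.9 Ω
  Z4: Z = 1/(jωC) = -j/(ω·C) = 0 - j181.9 Ω
Step 3 — Ladder network (open output): work backward from the far end, alternating series and parallel combinations. Z_in = 0 - j8808 Ω = 8808∠-90.0° Ω.

Z = 0 - j8808 Ω = 8808∠-90.0° Ω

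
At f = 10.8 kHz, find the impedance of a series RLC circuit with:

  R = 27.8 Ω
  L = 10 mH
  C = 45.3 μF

Step 1 — Angular frequency: ω = 2π·f = 2π·1.08e+04 = 6.786e+04 rad/s.
Step 2 — Component impedances:
  R: Z = R = 27.8 Ω
  L: Z = jωL = j·6.786e+04·0.01 = 0 + j678.6 Ω
  C: Z = 1/(jωC) = -j/(ω·C) = 0 - j0.3253 Ω
Step 3 — Series combination: Z_total = R + L + C = 27.8 + j678.3 Ω = 678.8∠87.7° Ω.

Z = 27.8 + j678.3 Ω = 678.8∠87.7° Ω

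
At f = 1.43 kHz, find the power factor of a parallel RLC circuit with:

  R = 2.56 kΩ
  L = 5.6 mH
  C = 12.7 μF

Step 1 — Angular frequency: ω = 2π·f = 2π·1430 = 8985 rad/s.
Step 2 — Component impedances:
  R: Z = R = 2560 Ω
  L: Z = jωL = j·8985·0.0056 = 0 + j50.32 Ω
  C: Z = 1/(jωC) = -j/(ω·C) = 0 - j8.764 Ω
Step 3 — Parallel combination: 1/Z_total = 1/R + 1/L + 1/C; Z_total = 0.04399 - j10.61 Ω = 10.61∠-89.8° Ω.
Step 4 — Power factor: PF = cos(φ) = Re(Z)/|Z| = 0.043988/10.612 = 0.004145.
Step 5 — Type: Im(Z) = -10.61 ⇒ leading (phase φ = -89.8°).

PF = 0.004145 (leading, φ = -89.8°)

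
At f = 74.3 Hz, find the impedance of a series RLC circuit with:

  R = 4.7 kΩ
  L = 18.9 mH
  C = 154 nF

Step 1 — Angular frequency: ω = 2π·f = 2π·74.3 = 466.8 rad/s.
Step 2 — Component impedances:
  R: Z = R = 4700 Ω
  L: Z = jωL = j·466.8·0.0189 = 0 + j8.823 Ω
  C: Z = 1/(jωC) = -j/(ω·C) = 0 - j1.391e+04 Ω
Step 3 — Series combination: Z_total = R + L + C = 4700 - j1.39e+04 Ω = 1.467e+04∠-71.3° Ω.

Z = 4700 - j1.39e+04 Ω = 1.467e+04∠-71.3° Ω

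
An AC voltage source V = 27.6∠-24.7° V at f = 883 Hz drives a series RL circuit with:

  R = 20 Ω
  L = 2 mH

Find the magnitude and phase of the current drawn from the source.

Step 1 — Angular frequency: ω = 2π·f = 2π·883 = 5548 rad/s.
Step 2 — Component impedances:
  R: Z = R = 20 Ω
  L: Z = jωL = j·5548·0.002 = 0 + j11.1 Ω
Step 3 — Series combination: Z_total = R + L = 20 + j11.1 Ω = 22.87∠29.0° Ω.
Step 4 — Source phasor: V = 27.6∠-24.7° V = 25.07 - j11.53 V.
Step 5 — Ohm's law: I = V / Z_total = (25.07 - j11.53) / (20 + j11.1) = 0.714 - j0.9728 A.
Step 6 — Convert to polar: |I| = 1.207 A, ∠I = -53.7°.

I = 1.207∠-53.7° A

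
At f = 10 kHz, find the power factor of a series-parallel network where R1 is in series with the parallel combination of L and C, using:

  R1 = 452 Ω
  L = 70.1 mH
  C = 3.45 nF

Step 1 — Angular frequency: ω = 2π·f = 2π·1e+04 = 6.283e+04 rad/s.
Step 2 — Component impedances:
  R1: Z = R = 452 Ω
  L: Z = jωL = j·6.283e+04·0.0701 = 0 + j4405 Ω
  C: Z = 1/(jωC) = -j/(ω·C) = 0 - j4613 Ω
Step 3 — Parallel branch: L || C = 1/(1/L + 1/C) = 0 + j9.737e+04 Ω.
Step 4 — Series with R1: Z_total = R1 + (L || C) = 452 + j9.737e+04 Ω = 9.737e+04∠89.7° Ω.
Step 5 — Power factor: PF = cos(φ) = Re(Z)/|Z| = 452/9.737e+04 = 0.004642.
Step 6 — Type: Im(Z) = 9.737e+04 ⇒ lagging (phase φ = 89.7°).

PF = 0.004642 (lagging, φ = 89.7°)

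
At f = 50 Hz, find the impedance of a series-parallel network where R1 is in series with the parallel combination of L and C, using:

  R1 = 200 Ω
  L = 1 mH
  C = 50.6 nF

Step 1 — Angular frequency: ω = 2π·f = 2π·50 = 314.2 rad/s.
Step 2 — Component impedances:
  R1: Z = R = 200 Ω
  L: Z = jωL = j·314.2·0.001 = 0 + j0.3142 Ω
  C: Z = 1/(jωC) = -j/(ω·C) = 0 - j6.291e+04 Ω
Step 3 — Parallel branch: L || C = 1/(1/L + 1/C) = 0 + j0.3142 Ω.
Step 4 — Series with R1: Z_total = R1 + (L || C) = 200 + j0.3142 Ω = 200∠0.1° Ω.

Z = 200 + j0.3142 Ω = 200∠0.1° Ω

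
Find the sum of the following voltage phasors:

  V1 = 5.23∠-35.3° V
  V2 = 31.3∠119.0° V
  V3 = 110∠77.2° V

Step 1 — Convert each phasor to rectangular form:
  V1 = 5.23·(cos(-35.3°) + j·sin(-35.3°)) = 4.268 - j3.022 V
  V2 = 31.3·(cos(119.0°) + j·sin(119.0°)) = -15.17 + j27.38 V
  V3 = 110·(cos(77.2°) + j·sin(77.2°)) = 24.37 + j107.3 V
Step 2 — Sum components: V_total = 13.46 + j131.6 V.
Step 3 — Convert to polar: |V_total| = 132.3 V, ∠V_total = 84.2°.

V_total = 132.3∠84.2° V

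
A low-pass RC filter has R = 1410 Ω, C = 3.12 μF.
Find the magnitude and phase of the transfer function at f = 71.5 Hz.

Step 1 — Angular frequency: ω = 2π·71.5 = 449.2 rad/s.
Step 2 — Transfer function: H(jω) = 1/(1 + jωRC).
Step 3 — Denominator: 1 + jωRC = 1 + j·449.2·1410·3.12e-06 = 1 + j1.976.
Step 4 — H = 0.2038 - j0.4028.
Step 5 — Magnitude: |H| = 0.4515 (-6.9 dB); phase: φ = -63.2°.

|H| = 0.4515 (-6.9 dB), φ = -63.2°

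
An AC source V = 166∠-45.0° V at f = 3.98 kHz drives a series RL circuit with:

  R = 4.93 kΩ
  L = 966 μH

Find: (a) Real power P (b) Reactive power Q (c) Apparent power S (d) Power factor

Step 1 — Angular frequency: ω = 2π·f = 2π·3980 = 2.501e+04 rad/s.
Step 2 — Component impedances:
  R: Z = R = 4930 Ω
  L: Z = jωL = j·2.501e+04·0.000966 = 0 + j24.16 Ω
Step 3 — Series combination: Z_total = R + L = 4930 + j24.16 Ω = 4930∠0.3° Ω.
Step 4 — Source phasor: V = 166∠-45.0° V = 117.4 - j117.4 V.
Step 5 — Current: I = V / Z = 0.02369 - j0.02393 A = 0.03367∠-45.3° A.
Step 6 — Complex power: S = V·I* = 5.589 + j0.02739 VA.
Step 7 — Real power: P = Re(S) = 5.589 W.
Step 8 — Reactive power: Q = Im(S) = 0.02739 VAR.
Step 9 — Apparent power: |S| = 5.589 VA.
Step 10 — Power factor: PF = P/|S| = 1 (lagging).

(a) P = 5.589 W  (b) Q = 0.02739 VAR  (c) S = 5.589 VA  (d) PF = 1 (lagging)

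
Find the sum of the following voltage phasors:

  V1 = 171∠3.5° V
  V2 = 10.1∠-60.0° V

Step 1 — Convert each phasor to rectangular form:
  V1 = 171·(cos(3.5°) + j·sin(3.5°)) = 170.7 + j10.44 V
  V2 = 10.1·(cos(-60.0°) + j·sin(-60.0°)) = 5.05 - j8.747 V
Step 2 — Sum components: V_total = 175.7 + j1.692 V.
Step 3 — Convert to polar: |V_total| = 175.7 V, ∠V_total = 0.6°.

V_total = 175.7∠0.6° V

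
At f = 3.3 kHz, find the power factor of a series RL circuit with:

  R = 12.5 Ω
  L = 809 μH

Step 1 — Angular frequency: ω = 2π·f = 2π·3300 = 2.073e+04 rad/s.
Step 2 — Component impedances:
  R: Z = R = 12.5 Ω
  L: Z = jωL = j·2.073e+04·0.000809 = 0 + j16.77 Ω
Step 3 — Series combination: Z_total = R + L = 12.5 + j16.77 Ω = 20.92∠53.3° Ω.
Step 4 — Power factor: PF = cos(φ) = Re(Z)/|Z| = 12.5/20.92 = 0.5975.
Step 5 — Type: Im(Z) = 16.77 ⇒ lagging (phase φ = 53.3°).

PF = 0.5975 (lagging, φ = 53.3°)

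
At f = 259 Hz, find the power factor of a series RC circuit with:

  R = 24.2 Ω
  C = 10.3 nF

Step 1 — Angular frequency: ω = 2π·f = 2π·259 = 1627 rad/s.
Step 2 — Component impedances:
  R: Z = R = 24.2 Ω
  C: Z = 1/(jωC) = -j/(ω·C) = 0 - j5.966e+04 Ω
Step 3 — Series combination: Z_total = R + C = 24.2 - j5.966e+04 Ω = 5.966e+04∠-90.0° Ω.
Step 4 — Power factor: PF = cos(φ) = Re(Z)/|Z| = 24.2/5.966e+04 = 0.0004056.
Step 5 — Type: Im(Z) = -5.966e+04 ⇒ leading (phase φ = -90.0°).

PF = 0.0004056 (leading, φ = -90.0°)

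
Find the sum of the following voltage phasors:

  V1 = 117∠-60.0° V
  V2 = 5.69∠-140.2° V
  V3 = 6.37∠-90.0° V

Step 1 — Convert each phasor to rectangular form:
  V1 = 117·(cos(-60.0°) + j·sin(-60.0°)) = 58.5 - j101.3 V
  V2 = 5.69·(cos(-140.2°) + j·sin(-140.2°)) = -4.372 - j3.642 V
  V3 = 6.37·(cos(-90.0°) + j·sin(-90.0°)) = 0 - j6.37 V
Step 2 — Sum components: V_total = 54.13 - j111.3 V.
Step 3 — Convert to polar: |V_total| = 123.8 V, ∠V_total = -64.1°.

V_total = 123.8∠-64.1° V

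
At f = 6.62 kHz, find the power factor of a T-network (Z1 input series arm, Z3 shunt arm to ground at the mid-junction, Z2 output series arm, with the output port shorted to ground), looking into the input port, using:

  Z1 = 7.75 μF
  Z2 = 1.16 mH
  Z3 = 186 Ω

Step 1 — Angular frequency: ω = 2π·f = 2π·6620 = 4.159e+04 rad/s.
Step 2 — Component impedances:
  Z1: Z = 1/(jωC) = -j/(ω·C) = 0 - j3.102 Ω
  Z2: Z = jωL = j·4.159e+04·0.00116 = 0 + j48.25 Ω
  Z3: Z = R = 186 Ω
Step 3 — With the output port shorted to ground, the output series arm Z2 runs from the junction to ground; the shunt arm Z3 also runs from the junction to ground. They appear in parallel: Z3 || Z2 = 11.73 + j45.21 Ω.
Step 4 — Series with input arm Z1: Z_in = Z1 + (Z3 || Z2) = 11.73 + j42.11 Ω = 43.71∠74.4° Ω.
Step 5 — Power factor: PF = cos(φ) = Re(Z)/|Z| = 11.727/43.708 = 0.2683.
Step 6 — Type: Im(Z) = 42.11 ⇒ lagging (phase φ = 74.4°).

PF = 0.2683 (lagging, φ = 74.4°)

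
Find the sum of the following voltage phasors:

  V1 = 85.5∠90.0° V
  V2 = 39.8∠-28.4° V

Step 1 — Convert each phasor to rectangular form:
  V1 = 85.5·(cos(90.0°) + j·sin(90.0°)) = 0 + j85.5 V
  V2 = 39.8·(cos(-28.4°) + j·sin(-28.4°)) = 35.01 - j18.93 V
Step 2 — Sum components: V_total = 35.01 + j66.57 V.
Step 3 — Convert to polar: |V_total| = 75.21 V, ∠V_total = 62.3°.

V_total = 75.21∠62.3° V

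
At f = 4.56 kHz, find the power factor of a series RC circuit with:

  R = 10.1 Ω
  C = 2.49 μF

Step 1 — Angular frequency: ω = 2π·f = 2π·4560 = 2.865e+04 rad/s.
Step 2 — Component impedances:
  R: Z = R = 10.1 Ω
  C: Z = 1/(jωC) = -j/(ω·C) = 0 - j14.02 Ω
Step 3 — Series combination: Z_total = R + C = 10.1 - j14.02 Ω = 17.28∠-54.2° Ω.
Step 4 — Power factor: PF = cos(φ) = Re(Z)/|Z| = 10.1/17.277 = 0.5846.
Step 5 — Type: Im(Z) = -14.02 ⇒ leading (phase φ = -54.2°).

PF = 0.5846 (leading, φ = -54.2°)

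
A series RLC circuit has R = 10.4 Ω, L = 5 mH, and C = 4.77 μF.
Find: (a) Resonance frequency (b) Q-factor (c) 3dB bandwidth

Step 1 — Resonance: ω₀ = 1/√(LC) = 1/√(0.005·4.77e-06) = 6475 rad/s.
Step 2 — f₀ = ω₀/(2π) = 1031 Hz.
Step 3 — Series Q: Q = ω₀L/R = 6475·0.005/10.4 = 3.113.
Step 4 — Bandwidth: Δω = ω₀/Q = 2080 rad/s; BW = Δω/(2π) = 331 Hz.

(a) f₀ = 1031 Hz  (b) Q = 3.113  (c) BW = 331 Hz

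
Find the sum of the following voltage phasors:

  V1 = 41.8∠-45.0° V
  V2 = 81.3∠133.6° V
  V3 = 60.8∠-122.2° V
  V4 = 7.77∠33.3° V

Step 1 — Convert each phasor to rectangular form:
  V1 = 41.8·(cos(-45.0°) + j·sin(-45.0°)) = 29.56 - j29.56 V
  V2 = 81.3·(cos(133.6°) + j·sin(133.6°)) = -56.07 + j58.88 V
  V3 = 60.8·(cos(-122.2°) + j·sin(-122.2°)) = -32.4 - j51.45 V
  V4 = 7.77·(cos(33.3°) + j·sin(33.3°)) = 6.494 + j4.266 V
Step 2 — Sum components: V_total = -52.41 - j17.86 V.
Step 3 — Convert to polar: |V_total| = 55.37 V, ∠V_total = -161.2°.

V_total = 55.37∠-161.2° V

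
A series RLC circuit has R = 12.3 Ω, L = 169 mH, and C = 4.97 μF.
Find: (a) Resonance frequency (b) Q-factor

Step 1 — Resonance condition Im(Z)=0 gives ω₀ = 1/√(LC).
Step 2 — ω₀ = 1/√(0.169·4.97e-06) = 1091 rad/s.
Step 3 — f₀ = ω₀/(2π) = 173.7 Hz.
Step 4 — Series Q: Q = ω₀L/R = 1091·0.169/12.3 = 14.99.

(a) f₀ = 173.7 Hz  (b) Q = 14.99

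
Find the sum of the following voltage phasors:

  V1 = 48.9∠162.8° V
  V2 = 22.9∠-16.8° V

Step 1 — Convert each phasor to rectangular form:
  V1 = 48.9·(cos(162.8°) + j·sin(162.8°)) = -46.71 + j14.46 V
  V2 = 22.9·(cos(-16.8°) + j·sin(-16.8°)) = 21.92 - j6.619 V
Step 2 — Sum components: V_total = -24.79 + j7.841 V.
Step 3 — Convert to polar: |V_total| = 26 V, ∠V_total = 162.4°.

V_total = 26∠162.4° V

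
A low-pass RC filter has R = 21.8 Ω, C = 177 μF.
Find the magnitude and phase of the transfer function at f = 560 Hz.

Step 1 — Angular frequency: ω = 2π·560 = 3519 rad/s.
Step 2 — Transfer function: H(jω) = 1/(1 + jωRC).
Step 3 — Denominator: 1 + jωRC = 1 + j·3519·21.8·0.000177 = 1 + j13.58.
Step 4 — H = 0.005396 - j0.07326.
Step 5 — Magnitude: |H| = 0.07346 (-22.7 dB); phase: φ = -85.8°.

|H| = 0.07346 (-22.7 dB), φ = -85.8°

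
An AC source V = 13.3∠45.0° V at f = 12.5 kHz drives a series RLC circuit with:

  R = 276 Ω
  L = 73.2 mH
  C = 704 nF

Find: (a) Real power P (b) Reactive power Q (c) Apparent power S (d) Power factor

Step 1 — Angular frequency: ω = 2π·f = 2π·1.25e+04 = 7.854e+04 rad/s.
Step 2 — Component impedances:
  R: Z = R = 276 Ω
  L: Z = jωL = j·7.854e+04·0.0732 = 0 + j5749 Ω
  C: Z = 1/(jωC) = -j/(ω·C) = 0 - j18.09 Ω
Step 3 — Series combination: Z_total = R + L + C = 276 + j5731 Ω = 5738∠87.2° Ω.
Step 4 — Source phasor: V = 13.3∠45.0° V = 9.405 + j9.405 V.
Step 5 — Current: I = V / Z = 0.001716 - j0.001558 A = 0.002318∠-42.2° A.
Step 6 — Complex power: S = V·I* = 0.001483 + j0.03079 VA.
Step 7 — Real power: P = Re(S) = 0.001483 W.
Step 8 — Reactive power: Q = Im(S) = 0.03079 VAR.
Step 9 — Apparent power: |S| = 0.03083 VA.
Step 10 — Power factor: PF = P/|S| = 0.0481 (lagging).

(a) P = 0.001483 W  (b) Q = 0.03079 VAR  (c) S = 0.03083 VA  (d) PF = 0.0481 (lagging)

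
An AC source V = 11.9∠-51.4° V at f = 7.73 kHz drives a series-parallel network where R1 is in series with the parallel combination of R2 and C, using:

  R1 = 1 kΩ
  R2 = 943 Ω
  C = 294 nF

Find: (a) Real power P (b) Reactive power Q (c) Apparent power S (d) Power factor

Step 1 — Angular frequency: ω = 2π·f = 2π·7730 = 4.857e+04 rad/s.
Step 2 — Component impedances:
  R1: Z = R = 1000 Ω
  R2: Z = R = 943 Ω
  C: Z = 1/(jωC) = -j/(ω·C) = 0 - j70.03 Ω
Step 3 — Parallel branch: R2 || C = 1/(1/R2 + 1/C) = 5.172 - j69.65 Ω.
Step 4 — Series with R1: Z_total = R1 + (R2 || C) = 1005 - j69.65 Ω = 1008∠-4.0° Ω.
Step 5 — Source phasor: V = 11.9∠-51.4° V = 7.424 - j9.3 V.
Step 6 — Current: I = V / Z = 0.007989 - j0.008699 A = 0.01181∠-47.4° A.
Step 7 — Complex power: S = V·I* = 0.1402 - j0.009715 VA.
Step 8 — Real power: P = Re(S) = 0.1402 W.
Step 9 — Reactive power: Q = Im(S) = -0.009715 VAR.
Step 10 — Apparent power: |S| = 0.1405 VA.
Step 11 — Power factor: PF = P/|S| = 0.9976 (leading).

(a) P = 0.1402 W  (b) Q = -0.009715 VAR  (c) S = 0.1405 VA  (d) PF = 0.9976 (leading)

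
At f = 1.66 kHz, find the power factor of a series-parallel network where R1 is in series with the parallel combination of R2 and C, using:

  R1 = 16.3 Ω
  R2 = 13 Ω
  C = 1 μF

Step 1 — Angular frequency: ω = 2π·f = 2π·1660 = 1.043e+04 rad/s.
Step 2 — Component impedances:
  R1: Z = R = 16.3 Ω
  R2: Z = R = 13 Ω
  C: Z = 1/(jωC) = -j/(ω·C) = 0 - j95.88 Ω
Step 3 — Parallel branch: R2 || C = 1/(1/R2 + 1/C) = 12.77 - j1.731 Ω.
Step 4 — Series with R1: Z_total = R1 + (R2 || C) = 29.07 - j1.731 Ω = 29.12∠-3.4° Ω.
Step 5 — Power factor: PF = cos(φ) = Re(Z)/|Z| = 29.065/29.117 = 0.9982.
Step 6 — Type: Im(Z) = -1.731 ⇒ leading (phase φ = -3.4°).

PF = 0.9982 (leading, φ = -3.4°)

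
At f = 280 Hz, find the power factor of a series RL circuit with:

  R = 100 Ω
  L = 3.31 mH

Step 1 — Angular frequency: ω = 2π·f = 2π·280 = 1759 rad/s.
Step 2 — Component impedances:
  R: Z = R = 100 Ω
  L: Z = jωL = j·1759·0.00331 = 0 + j5.823 Ω
Step 3 — Series combination: Z_total = R + L = 100 + j5.823 Ω = 100.2∠3.3° Ω.
Step 4 — Power factor: PF = cos(φ) = Re(Z)/|Z| = 100/100.17 = 0.9983.
Step 5 — Type: Im(Z) = 5.823 ⇒ lagging (phase φ = 3.3°).

PF = 0.9983 (lagging, φ = 3.3°)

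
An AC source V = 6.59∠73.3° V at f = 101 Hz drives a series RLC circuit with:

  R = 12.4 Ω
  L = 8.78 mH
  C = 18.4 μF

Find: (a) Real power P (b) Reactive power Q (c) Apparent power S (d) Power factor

Step 1 — Angular frequency: ω = 2π·f = 2π·101 = 634.6 rad/s.
Step 2 — Component impedances:
  R: Z = R = 12.4 Ω
  L: Z = jωL = j·634.6·0.00878 = 0 + j5.572 Ω
  C: Z = 1/(jωC) = -j/(ω·C) = 0 - j85.64 Ω
Step 3 — Series combination: Z_total = R + L + C = 12.4 - j80.07 Ω = 81.02∠-81.2° Ω.
Step 4 — Source phasor: V = 6.59∠73.3° V = 1.894 + j6.312 V.
Step 5 — Current: I = V / Z = -0.07341 + j0.03502 A = 0.08133∠154.5° A.
Step 6 — Complex power: S = V·I* = 0.08203 - j0.5297 VA.
Step 7 — Real power: P = Re(S) = 0.08203 W.
Step 8 — Reactive power: Q = Im(S) = -0.5297 VAR.
Step 9 — Apparent power: |S| = 0.536 VA.
Step 10 — Power factor: PF = P/|S| = 0.153 (leading).

(a) P = 0.08203 W  (b) Q = -0.5297 VAR  (c) S = 0.536 VA  (d) PF = 0.153 (leading)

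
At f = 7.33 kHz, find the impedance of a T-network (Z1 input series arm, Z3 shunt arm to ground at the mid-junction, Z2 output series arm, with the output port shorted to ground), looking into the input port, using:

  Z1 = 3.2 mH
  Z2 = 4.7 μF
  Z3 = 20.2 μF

Step 1 — Angular frequency: ω = 2π·f = 2π·7330 = 4.606e+04 rad/s.
Step 2 — Component impedances:
  Z1: Z = jωL = j·4.606e+04·0.0032 = 0 + j147.4 Ω
  Z2: Z = 1/(jωC) = -j/(ω·C) = 0 - j4.62 Ω
  Z3: Z = 1/(jωC) = -j/(ω·C) = 0 - j1.075 Ω
Step 3 — With the output port shorted to ground, the output series arm Z2 runs from the junction to ground; the shunt arm Z3 also runs from the junction to ground. They appear in parallel: Z3 || Z2 = 0 - j0.872 Ω.
Step 4 — Series with input arm Z1: Z_in = Z1 + (Z3 || Z2) = 0 + j146.5 Ω = 146.5∠90.0° Ω.

Z = 0 + j146.5 Ω = 146.5∠90.0° Ω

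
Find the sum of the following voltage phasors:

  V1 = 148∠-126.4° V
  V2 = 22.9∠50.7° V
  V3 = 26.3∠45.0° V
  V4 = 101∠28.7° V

Step 1 — Convert each phasor to rectangular form:
  V1 = 148·(cos(-126.4°) + j·sin(-126.4°)) = -87.83 - j119.1 V
  V2 = 22.9·(cos(50.7°) + j·sin(50.7°)) = 14.5 + j17.72 V
  V3 = 26.3·(cos(45.0°) + j·sin(45.0°)) = 18.6 + j18.6 V
  V4 = 101·(cos(28.7°) + j·sin(28.7°)) = 88.59 + j48.5 V
Step 2 — Sum components: V_total = 33.87 - j34.3 V.
Step 3 — Convert to polar: |V_total| = 48.21 V, ∠V_total = -45.4°.

V_total = 48.21∠-45.4° V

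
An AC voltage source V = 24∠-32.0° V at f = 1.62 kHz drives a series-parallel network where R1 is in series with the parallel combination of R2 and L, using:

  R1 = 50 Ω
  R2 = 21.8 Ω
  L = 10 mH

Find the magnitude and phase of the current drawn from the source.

Step 1 — Angular frequency: ω = 2π·f = 2π·1620 = 1.018e+04 rad/s.
Step 2 — Component impedances:
  R1: Z = R = 50 Ω
  R2: Z = R = 21.8 Ω
  L: Z = jωL = j·1.018e+04·0.01 = 0 + j101.8 Ω
Step 3 — Parallel branch: R2 || L = 1/(1/R2 + 1/L) = 20.84 + j4.464 Ω.
Step 4 — Series with R1: Z_total = R1 + (R2 || L) = 70.84 + j4.464 Ω = 70.98∠3.6° Ω.
Step 5 — Source phasor: V = 24∠-32.0° V = 20.35 - j12.72 V.
Step 6 — Ohm's law: I = V / Z_total = (20.35 - j12.72) / (70.84 + j4.464) = 0.2749 - j0.1968 A.
Step 7 — Convert to polar: |I| = 0.3381 A, ∠I = -35.6°.

I = 0.3381∠-35.6° A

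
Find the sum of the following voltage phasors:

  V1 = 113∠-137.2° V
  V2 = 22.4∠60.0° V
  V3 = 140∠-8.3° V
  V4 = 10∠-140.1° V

Step 1 — Convert each phasor to rectangular form:
  V1 = 113·(cos(-137.2°) + j·sin(-137.2°)) = -82.91 - j76.78 V
  V2 = 22.4·(cos(60.0°) + j·sin(60.0°)) = 11.2 + j19.4 V
  V3 = 140·(cos(-8.3°) + j·sin(-8.3°)) = 138.5 - j20.21 V
  V4 = 10·(cos(-140.1°) + j·sin(-140.1°)) = -7.672 - j6.414 V
Step 2 — Sum components: V_total = 59.15 - j84 V.
Step 3 — Convert to polar: |V_total| = 102.7 V, ∠V_total = -54.8°.

V_total = 102.7∠-54.8° V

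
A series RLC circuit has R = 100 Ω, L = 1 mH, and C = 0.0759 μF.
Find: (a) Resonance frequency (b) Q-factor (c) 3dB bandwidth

Step 1 — Resonance: ω₀ = 1/√(LC) = 1/√(0.001·7.59e-08) = 1.148e+05 rad/s.
Step 2 — f₀ = ω₀/(2π) = 1.827e+04 Hz.
Step 3 — Series Q: Q = ω₀L/R = 1.148e+05·0.001/100 = 1.148.
Step 4 — Bandwidth: Δω = ω₀/Q = 1e+05 rad/s; BW = Δω/(2π) = 1.592e+04 Hz.

(a) f₀ = 1.827e+04 Hz  (b) Q = 1.148  (c) BW = 1.592e+04 Hz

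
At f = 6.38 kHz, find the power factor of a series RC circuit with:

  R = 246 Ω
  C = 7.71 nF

Step 1 — Angular frequency: ω = 2π·f = 2π·6380 = 4.009e+04 rad/s.
Step 2 — Component impedances:
  R: Z = R = 246 Ω
  C: Z = 1/(jωC) = -j/(ω·C) = 0 - j3236 Ω
Step 3 — Series combination: Z_total = R + C = 246 - j3236 Ω = 3245∠-85.7° Ω.
Step 4 — Power factor: PF = cos(φ) = Re(Z)/|Z| = 246/3245 = 0.07581.
Step 5 — Type: Im(Z) = -3236 ⇒ leading (phase φ = -85.7°).

PF = 0.07581 (leading, φ = -85.7°)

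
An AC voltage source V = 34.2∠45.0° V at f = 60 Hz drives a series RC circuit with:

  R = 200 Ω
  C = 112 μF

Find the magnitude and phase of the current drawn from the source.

Step 1 — Angular frequency: ω = 2π·f = 2π·60 = 377 rad/s.
Step 2 — Component impedances:
  R: Z = R = 200 Ω
  C: Z = 1/(jωC) = -j/(ω·C) = 0 - j23.68 Ω
Step 3 — Series combination: Z_total = R + C = 200 - j23.68 Ω = 201.4∠-6.8° Ω.
Step 4 — Source phasor: V = 34.2∠45.0° V = 24.18 + j24.18 V.
Step 5 — Ohm's law: I = V / Z_total = (24.18 + j24.18) / (200 - j23.68) = 0.1051 + j0.1334 A.
Step 6 — Convert to polar: |I| = 0.1698 A, ∠I = 51.8°.

I = 0.1698∠51.8° A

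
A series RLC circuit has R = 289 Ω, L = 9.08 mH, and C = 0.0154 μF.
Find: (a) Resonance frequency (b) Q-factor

Step 1 — Resonance condition Im(Z)=0 gives ω₀ = 1/√(LC).
Step 2 — ω₀ = 1/√(0.00908·1.54e-08) = 8.457e+04 rad/s.
Step 3 — f₀ = ω₀/(2π) = 1.346e+04 Hz.
Step 4 — Series Q: Q = ω₀L/R = 8.457e+04·0.00908/289 = 2.657.

(a) f₀ = 1.346e+04 Hz  (b) Q = 2.657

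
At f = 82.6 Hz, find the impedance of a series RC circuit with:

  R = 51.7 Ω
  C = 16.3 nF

Step 1 — Angular frequency: ω = 2π·f = 2π·82.6 = 519 rad/s.
Step 2 — Component impedances:
  R: Z = R = 51.7 Ω
  C: Z = 1/(jωC) = -j/(ω·C) = 0 - j1.182e+05 Ω
Step 3 — Series combination: Z_total = R + C = 51.7 - j1.182e+05 Ω = 1.182e+05∠-90.0° Ω.

Z = 51.7 - j1.182e+05 Ω = 1.182e+05∠-90.0° Ω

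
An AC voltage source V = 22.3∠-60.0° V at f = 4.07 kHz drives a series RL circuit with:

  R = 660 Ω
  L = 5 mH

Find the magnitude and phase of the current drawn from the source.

Step 1 — Angular frequency: ω = 2π·f = 2π·4070 = 2.557e+04 rad/s.
Step 2 — Component impedances:
  R: Z = R = 660 Ω
  L: Z = jωL = j·2.557e+04·0.005 = 0 + j127.9 Ω
Step 3 — Series combination: Z_total = R + L = 660 + j127.9 Ω = 672.3∠11.0° Ω.
Step 4 — Source phasor: V = 22.3∠-60.0° V = 11.15 - j19.31 V.
Step 5 — Ohm's law: I = V / Z_total = (11.15 - j19.31) / (660 + j127.9) = 0.01082 - j0.03136 A.
Step 6 — Convert to polar: |I| = 0.03317 A, ∠I = -71.0°.

I = 0.03317∠-71.0° A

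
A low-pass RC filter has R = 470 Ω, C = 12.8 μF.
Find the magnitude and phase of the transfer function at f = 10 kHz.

Step 1 — Angular frequency: ω = 2π·1e+04 = 6.283e+04 rad/s.
Step 2 — Transfer function: H(jω) = 1/(1 + jωRC).
Step 3 — Denominator: 1 + jωRC = 1 + j·6.283e+04·470·1.28e-05 = 1 + j378.
Step 4 — H = 6.999e-06 - j0.002646.
Step 5 — Magnitude: |H| = 0.002646 (-51.5 dB); phase: φ = -89.8°.

|H| = 0.002646 (-51.5 dB), φ = -89.8°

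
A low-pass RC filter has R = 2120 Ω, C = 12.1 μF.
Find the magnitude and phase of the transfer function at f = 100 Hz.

Step 1 — Angular frequency: ω = 2π·100 = 628.3 rad/s.
Step 2 — Transfer function: H(jω) = 1/(1 + jωRC).
Step 3 — Denominator: 1 + jωRC = 1 + j·628.3·2120·1.21e-05 = 1 + j16.12.
Step 4 — H = 0.003835 - j0.06181.
Step 5 — Magnitude: |H| = 0.06192 (-24.2 dB); phase: φ = -86.4°.

|H| = 0.06192 (-24.2 dB), φ = -86.4°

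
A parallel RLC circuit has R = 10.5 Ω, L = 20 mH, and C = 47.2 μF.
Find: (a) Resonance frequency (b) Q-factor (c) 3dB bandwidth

Step 1 — Resonance: ω₀ = 1/√(LC) = 1/√(0.02·4.72e-05) = 1029 rad/s.
Step 2 — f₀ = ω₀/(2π) = 163.8 Hz.
Step 3 — Parallel Q: Q = R/(ω₀L) = 10.5/(1029·0.02) = 0.5101.
Step 4 — Bandwidth: Δω = ω₀/Q = 2018 rad/s; BW = Δω/(2π) = 321.1 Hz.

(a) f₀ = 163.8 Hz  (b) Q = 0.5101  (c) BW = 321.1 Hz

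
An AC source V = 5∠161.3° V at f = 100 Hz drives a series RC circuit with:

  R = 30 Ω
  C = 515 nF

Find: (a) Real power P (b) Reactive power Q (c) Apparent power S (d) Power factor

Step 1 — Angular frequency: ω = 2π·f = 2π·100 = 628.3 rad/s.
Step 2 — Component impedances:
  R: Z = R = 30 Ω
  C: Z = 1/(jωC) = -j/(ω·C) = 0 - j3090 Ω
Step 3 — Series combination: Z_total = R + C = 30 - j3090 Ω = 3091∠-89.4° Ω.
Step 4 — Source phasor: V = 5∠161.3° V = -4.736 + j1.603 V.
Step 5 — Current: I = V / Z = -0.0005336 - j0.001527 A = 0.001618∠-109.3° A.
Step 6 — Complex power: S = V·I* = 7.852e-05 - j0.008089 VA.
Step 7 — Real power: P = Re(S) = 7.852e-05 W.
Step 8 — Reactive power: Q = Im(S) = -0.008089 VAR.
Step 9 — Apparent power: |S| = 0.008089 VA.
Step 10 — Power factor: PF = P/|S| = 0.009707 (leading).

(a) P = 7.852e-05 W  (b) Q = -0.008089 VAR  (c) S = 0.008089 VA  (d) PF = 0.009707 (leading)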